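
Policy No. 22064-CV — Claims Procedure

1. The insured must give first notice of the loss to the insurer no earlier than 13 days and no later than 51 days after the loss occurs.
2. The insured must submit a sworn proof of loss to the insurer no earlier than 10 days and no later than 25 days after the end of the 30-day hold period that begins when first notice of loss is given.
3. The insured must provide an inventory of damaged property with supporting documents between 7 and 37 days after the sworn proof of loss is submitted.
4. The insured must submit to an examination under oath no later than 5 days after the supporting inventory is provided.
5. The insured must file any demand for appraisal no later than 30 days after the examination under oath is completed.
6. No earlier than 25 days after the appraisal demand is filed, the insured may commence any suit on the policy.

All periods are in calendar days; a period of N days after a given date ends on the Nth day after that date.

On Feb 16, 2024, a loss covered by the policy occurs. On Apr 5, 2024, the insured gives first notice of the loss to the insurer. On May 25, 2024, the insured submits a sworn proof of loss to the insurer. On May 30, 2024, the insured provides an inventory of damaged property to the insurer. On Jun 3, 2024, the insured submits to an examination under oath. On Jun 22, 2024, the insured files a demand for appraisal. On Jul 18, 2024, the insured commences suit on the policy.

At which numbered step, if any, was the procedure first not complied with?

Step 1: the window is 13–51 days after Feb 16, 2024 (when the loss occurs), so Feb 29, 2024 through Apr 7, 2024; done Apr 5, 2024 — within the window.
Step 2: the window is 10–25 days after May 5, 2024 (end of the 30-day hold period, which began when first notice of loss is given on Apr 5, 2024), so May 15, 2024 through May 30, 2024; done May 25, 2024, which is between those dates.
Step 3: the window is 7–37 days after May 25, 2024 (when the sworn proof of loss is submitted), so Jun 1, 2024 through Jul 1, 2024; May 30, 2024 is 2 days too early.
That is the first point of non-compliance.

Step 3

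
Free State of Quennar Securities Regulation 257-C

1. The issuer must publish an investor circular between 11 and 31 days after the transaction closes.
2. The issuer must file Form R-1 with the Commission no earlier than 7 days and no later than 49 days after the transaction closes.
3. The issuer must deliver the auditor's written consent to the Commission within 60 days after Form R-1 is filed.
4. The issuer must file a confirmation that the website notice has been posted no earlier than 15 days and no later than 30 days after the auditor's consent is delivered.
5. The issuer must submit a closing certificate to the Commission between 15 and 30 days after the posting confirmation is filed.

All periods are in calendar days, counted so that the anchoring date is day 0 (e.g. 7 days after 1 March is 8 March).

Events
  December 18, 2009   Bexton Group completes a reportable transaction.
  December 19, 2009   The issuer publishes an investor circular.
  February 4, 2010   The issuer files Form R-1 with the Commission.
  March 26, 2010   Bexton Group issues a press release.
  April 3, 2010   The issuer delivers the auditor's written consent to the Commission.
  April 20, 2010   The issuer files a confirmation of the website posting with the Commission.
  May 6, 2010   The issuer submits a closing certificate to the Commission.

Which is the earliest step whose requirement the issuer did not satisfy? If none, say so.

(1) the permitted window runs from December 18, 2009 + 11 = December 29, 2009 to December 18, 2009 + 31 = January 18, 2010; December 19, 2009 is 10 days too early.
The procedure was therefore not followed at step 1.

Step 1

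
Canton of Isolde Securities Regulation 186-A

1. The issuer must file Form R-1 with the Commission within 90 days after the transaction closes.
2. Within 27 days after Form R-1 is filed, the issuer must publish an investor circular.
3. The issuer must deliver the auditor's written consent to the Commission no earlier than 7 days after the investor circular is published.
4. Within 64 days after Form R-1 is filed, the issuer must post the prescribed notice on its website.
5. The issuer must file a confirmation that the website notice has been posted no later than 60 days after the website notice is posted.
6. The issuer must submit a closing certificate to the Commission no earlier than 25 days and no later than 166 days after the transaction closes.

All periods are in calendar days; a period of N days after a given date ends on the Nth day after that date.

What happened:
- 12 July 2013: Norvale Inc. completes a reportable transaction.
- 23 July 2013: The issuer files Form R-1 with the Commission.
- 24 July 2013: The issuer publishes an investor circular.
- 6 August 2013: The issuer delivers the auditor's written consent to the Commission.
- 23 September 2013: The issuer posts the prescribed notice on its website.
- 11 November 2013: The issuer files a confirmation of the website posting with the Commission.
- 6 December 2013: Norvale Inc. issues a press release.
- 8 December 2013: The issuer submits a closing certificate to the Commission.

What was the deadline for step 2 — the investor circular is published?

Step 2 runs from 23 July 2013, when Form R-1 is filed. 27 days after 23 July 2013 is 19 August 2013.

19 August 2013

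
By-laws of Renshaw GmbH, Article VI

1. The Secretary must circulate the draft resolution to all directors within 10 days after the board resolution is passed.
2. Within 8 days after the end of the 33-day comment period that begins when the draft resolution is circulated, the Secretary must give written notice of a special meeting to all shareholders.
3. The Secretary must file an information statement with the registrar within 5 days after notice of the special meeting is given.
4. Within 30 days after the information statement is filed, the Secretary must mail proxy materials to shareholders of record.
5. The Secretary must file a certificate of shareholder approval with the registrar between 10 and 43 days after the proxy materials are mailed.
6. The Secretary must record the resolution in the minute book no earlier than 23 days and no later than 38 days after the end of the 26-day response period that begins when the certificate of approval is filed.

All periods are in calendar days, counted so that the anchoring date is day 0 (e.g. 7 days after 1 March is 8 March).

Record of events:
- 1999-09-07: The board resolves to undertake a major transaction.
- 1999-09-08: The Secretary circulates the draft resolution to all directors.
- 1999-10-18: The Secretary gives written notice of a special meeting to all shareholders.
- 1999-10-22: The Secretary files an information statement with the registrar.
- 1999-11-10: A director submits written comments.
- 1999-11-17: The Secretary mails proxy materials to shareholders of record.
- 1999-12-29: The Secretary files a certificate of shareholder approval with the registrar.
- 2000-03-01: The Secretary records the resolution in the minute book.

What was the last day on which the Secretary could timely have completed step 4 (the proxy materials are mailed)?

Step 4 runs from 1999-10-22, when the information statement is filed. 30 days after 1999-10-22 is 1999-11-21.

1999-11-21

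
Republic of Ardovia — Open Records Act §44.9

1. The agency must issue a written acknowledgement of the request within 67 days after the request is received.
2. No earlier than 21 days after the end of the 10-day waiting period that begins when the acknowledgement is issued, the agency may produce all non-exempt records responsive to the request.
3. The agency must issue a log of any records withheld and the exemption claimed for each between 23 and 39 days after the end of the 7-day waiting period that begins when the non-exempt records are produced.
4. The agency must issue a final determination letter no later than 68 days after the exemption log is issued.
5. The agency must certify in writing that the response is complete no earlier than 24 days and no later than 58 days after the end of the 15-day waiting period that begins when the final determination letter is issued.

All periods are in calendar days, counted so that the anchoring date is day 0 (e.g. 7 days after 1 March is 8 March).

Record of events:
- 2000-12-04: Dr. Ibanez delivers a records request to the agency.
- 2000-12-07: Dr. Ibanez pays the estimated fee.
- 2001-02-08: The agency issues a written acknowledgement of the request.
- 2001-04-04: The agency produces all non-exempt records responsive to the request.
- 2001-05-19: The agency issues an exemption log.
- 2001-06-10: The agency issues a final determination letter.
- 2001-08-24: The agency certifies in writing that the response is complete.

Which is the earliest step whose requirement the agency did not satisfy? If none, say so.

Step 5

Step 1 — counting 67 days from 2000-12-04 (when the request is received) gives a deadline of 2001-02-09; done 2001-02-08 — timely.
Step 2 — must wait 21 days from 2001-02-18 (end of the 10-day waiting period, which began when the acknowledgement is issued on 2001-02-08), so not before 2001-03-11; 2001-04-04 is on or after that date.
Step 3 — 23 and 39 days from 2001-04-11 (end of the 7-day waiting period, which began when the non-exempt records are produced on 2001-04-04) are 2001-05-04 and 2001-05-20 respectively; done 2001-05-19 — within the window.
Step 4 — counting 68 days from 2001-05-19 (when the exemption log is issued) gives a deadline of 2001-07-26; completed 2001-06-10, before the deadline.
Step 5 — 24 and 58 days from 2001-06-25 (end of the 15-day waiting period, which began when the final determination letter is issued on 2001-06-10) are 2001-07-19 and 2001-08-22 respectively; done 2001-08-24 — 2 days after the window closed.
No need to go further; step 5 was not satisfied.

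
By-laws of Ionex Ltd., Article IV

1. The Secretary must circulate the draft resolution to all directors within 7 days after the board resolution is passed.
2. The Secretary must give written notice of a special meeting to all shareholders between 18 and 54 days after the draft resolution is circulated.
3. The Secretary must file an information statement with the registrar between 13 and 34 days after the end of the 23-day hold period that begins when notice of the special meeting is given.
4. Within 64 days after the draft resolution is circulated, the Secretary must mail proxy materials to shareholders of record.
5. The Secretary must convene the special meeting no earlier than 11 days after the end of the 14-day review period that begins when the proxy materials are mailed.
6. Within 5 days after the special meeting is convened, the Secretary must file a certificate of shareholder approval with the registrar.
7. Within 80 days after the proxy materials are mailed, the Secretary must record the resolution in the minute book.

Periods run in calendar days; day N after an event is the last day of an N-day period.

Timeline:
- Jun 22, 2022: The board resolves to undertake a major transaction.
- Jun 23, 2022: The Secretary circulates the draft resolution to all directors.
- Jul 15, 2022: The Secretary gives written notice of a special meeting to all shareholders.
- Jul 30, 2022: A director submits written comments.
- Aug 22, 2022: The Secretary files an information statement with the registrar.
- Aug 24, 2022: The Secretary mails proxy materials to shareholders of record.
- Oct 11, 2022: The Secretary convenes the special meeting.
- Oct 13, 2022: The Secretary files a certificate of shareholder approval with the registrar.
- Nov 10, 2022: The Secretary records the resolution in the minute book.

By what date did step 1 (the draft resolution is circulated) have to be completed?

Step 1 runs from Jun 22, 2022, when the board resolution is passed. 7 days after Jun 22, 2022 is Jun 29, 2022.

Jun 29, 2022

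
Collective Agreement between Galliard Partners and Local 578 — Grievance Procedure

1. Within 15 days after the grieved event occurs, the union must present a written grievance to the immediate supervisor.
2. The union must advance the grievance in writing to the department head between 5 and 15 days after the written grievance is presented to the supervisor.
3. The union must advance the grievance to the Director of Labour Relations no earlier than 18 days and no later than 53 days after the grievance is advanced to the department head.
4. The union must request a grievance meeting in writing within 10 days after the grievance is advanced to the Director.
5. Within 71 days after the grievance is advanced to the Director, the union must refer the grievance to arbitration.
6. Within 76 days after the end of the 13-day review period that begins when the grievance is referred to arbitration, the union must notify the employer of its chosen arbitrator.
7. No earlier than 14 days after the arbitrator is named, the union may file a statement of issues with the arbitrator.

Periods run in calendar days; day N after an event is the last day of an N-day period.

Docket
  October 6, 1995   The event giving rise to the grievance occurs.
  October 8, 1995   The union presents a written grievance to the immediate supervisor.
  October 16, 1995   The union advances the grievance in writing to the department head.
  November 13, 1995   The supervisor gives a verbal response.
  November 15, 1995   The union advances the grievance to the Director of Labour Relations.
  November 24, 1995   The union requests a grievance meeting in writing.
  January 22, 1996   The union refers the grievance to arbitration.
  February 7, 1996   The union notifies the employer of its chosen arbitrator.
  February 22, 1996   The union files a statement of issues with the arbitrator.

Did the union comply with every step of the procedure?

Yes

Step 1: 15 days after October 6, 1995 (when the grieved event occurs) is October 21, 1995; October 8, 1995 is within that limit.
Step 2: the window is 5–15 days after October 8, 1995 (when the written grievance is presented to the supervisor), so October 13, 1995 through October 23, 1995; done October 16, 1995 — within the window.
Step 3: the window is 18–53 days after October 16, 1995 (when the grievance is advanced to the department head), so November 3, 1995 through December 8, 1995; November 15, 1995 falls inside that range.
Step 4: 10 days after November 15, 1995 (when the grievance is advanced to the Director) is November 25, 1995; completed November 24, 1995, before the deadline.
Step 5: 71 days after November 15, 1995 (when the grievance is advanced to the Director) is January 25, 1996; done January 22, 1996 — timely.
Step 6: 76 days after February 4, 1996 (end of the 13-day review period, which began when the grievance is referred to arbitration on January 22, 1996) is April 20, 1996; February 7, 1996 is within that limit.
Step 7: the earliest permitted date is 14 days after February 7, 1996 (when the arbitrator is named), i.e. February 21, 1996; done February 22, 1996, after the minimum wait.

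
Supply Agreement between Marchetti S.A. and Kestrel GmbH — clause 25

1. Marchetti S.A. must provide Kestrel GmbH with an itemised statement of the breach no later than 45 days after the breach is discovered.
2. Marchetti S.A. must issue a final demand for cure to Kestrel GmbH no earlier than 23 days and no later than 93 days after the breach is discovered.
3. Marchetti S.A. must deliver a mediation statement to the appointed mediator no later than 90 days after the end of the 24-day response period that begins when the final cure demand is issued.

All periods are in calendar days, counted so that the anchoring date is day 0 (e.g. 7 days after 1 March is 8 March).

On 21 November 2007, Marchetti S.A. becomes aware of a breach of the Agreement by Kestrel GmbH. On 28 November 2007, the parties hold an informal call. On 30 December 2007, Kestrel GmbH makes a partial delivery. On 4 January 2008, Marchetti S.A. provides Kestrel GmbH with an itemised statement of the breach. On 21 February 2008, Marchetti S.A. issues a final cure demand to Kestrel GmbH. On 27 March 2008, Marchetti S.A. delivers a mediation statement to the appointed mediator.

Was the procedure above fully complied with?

Yes

Step 1 — counting 45 days from 21 November 2007 (when the breach is discovered) gives a deadline of 5 January 2008; 4 January 2008 is within that limit.
Step 2 — 23 and 93 days from 21 November 2007 (when the breach is discovered) are 14 December 2007 and 22 February 2008 respectively; done 21 February 2008 — within the window.
Step 3 — counting 90 days from 16 March 2008 (end of the 24-day response period, which began when the final cure demand is issued on 21 February 2008) gives a deadline of 14 June 2008; completed 27 March 2008, before the deadline.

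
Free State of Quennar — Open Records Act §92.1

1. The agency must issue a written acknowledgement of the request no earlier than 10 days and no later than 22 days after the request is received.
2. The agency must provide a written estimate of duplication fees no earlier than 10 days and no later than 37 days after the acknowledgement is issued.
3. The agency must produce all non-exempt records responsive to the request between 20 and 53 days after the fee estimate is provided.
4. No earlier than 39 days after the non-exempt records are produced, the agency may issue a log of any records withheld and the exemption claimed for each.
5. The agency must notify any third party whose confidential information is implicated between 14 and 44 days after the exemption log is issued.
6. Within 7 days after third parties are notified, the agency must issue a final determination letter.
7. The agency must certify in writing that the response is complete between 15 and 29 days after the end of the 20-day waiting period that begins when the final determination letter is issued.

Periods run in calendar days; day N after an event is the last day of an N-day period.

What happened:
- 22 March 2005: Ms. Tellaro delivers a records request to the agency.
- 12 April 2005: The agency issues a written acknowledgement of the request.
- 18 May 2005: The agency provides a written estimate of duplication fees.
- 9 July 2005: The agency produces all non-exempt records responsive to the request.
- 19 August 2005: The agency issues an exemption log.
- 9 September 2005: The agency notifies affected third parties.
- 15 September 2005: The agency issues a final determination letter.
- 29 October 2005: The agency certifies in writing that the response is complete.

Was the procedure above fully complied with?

Yes

(1) the permitted window runs from 22 March 2005 + 10 = 1 April 2005 to 22 March 2005 + 22 = 13 April 2005; 12 April 2005 falls inside that range.
(2) the permitted window runs from 12 April 2005 + 10 = 22 April 2005 to 12 April 2005 + 37 = 19 May 2005; done 18 May 2005 — within the window.
(3) the permitted window runs from 18 May 2005 + 20 = 7 June 2005 to 18 May 2005 + 53 = 10 July 2005; 9 July 2005 falls inside that range.
(4) permitted from 9 July 2005 + 39 days = 17 August 2005 onward; done 19 August 2005 — permitted.
(5) the permitted window runs from 19 August 2005 + 14 = 2 September 2005 to 19 August 2005 + 44 = 2 October 2005; 9 September 2005 falls inside that range.
(6) due by 9 September 2005 + 7 days = 16 September 2005; 15 September 2005 is within that limit.
(7) the permitted window runs from 5 October 2005 + 15 = 20 October 2005 to 5 October 2005 + 29 = 3 November 2005; 29 October 2005 falls inside that range.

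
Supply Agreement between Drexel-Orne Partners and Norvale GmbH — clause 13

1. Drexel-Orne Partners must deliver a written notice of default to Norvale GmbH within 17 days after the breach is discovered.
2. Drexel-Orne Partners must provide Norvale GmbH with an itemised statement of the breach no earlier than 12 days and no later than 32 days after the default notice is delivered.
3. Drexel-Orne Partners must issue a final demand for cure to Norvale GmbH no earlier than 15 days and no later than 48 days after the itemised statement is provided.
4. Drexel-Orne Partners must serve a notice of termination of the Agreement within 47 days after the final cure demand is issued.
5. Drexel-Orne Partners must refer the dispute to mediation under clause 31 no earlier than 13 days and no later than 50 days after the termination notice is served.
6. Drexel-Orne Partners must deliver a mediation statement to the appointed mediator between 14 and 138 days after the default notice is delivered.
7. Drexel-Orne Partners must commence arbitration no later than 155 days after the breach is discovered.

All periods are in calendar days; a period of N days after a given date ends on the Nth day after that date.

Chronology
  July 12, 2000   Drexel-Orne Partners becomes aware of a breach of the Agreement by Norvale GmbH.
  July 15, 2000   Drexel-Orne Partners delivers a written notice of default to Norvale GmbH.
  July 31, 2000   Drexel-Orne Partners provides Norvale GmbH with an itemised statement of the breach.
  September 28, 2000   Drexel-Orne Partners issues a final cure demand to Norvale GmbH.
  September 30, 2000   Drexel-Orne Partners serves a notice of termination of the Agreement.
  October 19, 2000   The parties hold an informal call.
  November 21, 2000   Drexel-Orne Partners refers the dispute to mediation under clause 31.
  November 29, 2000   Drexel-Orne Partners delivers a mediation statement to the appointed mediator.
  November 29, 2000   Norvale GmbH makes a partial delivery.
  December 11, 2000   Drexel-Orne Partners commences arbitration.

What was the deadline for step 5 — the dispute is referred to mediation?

November 19, 2000

Step 5 runs from September 30, 2000, when the termination notice is served. The window is 13–50 days after September 30, 2000; it closes on November 19, 2000.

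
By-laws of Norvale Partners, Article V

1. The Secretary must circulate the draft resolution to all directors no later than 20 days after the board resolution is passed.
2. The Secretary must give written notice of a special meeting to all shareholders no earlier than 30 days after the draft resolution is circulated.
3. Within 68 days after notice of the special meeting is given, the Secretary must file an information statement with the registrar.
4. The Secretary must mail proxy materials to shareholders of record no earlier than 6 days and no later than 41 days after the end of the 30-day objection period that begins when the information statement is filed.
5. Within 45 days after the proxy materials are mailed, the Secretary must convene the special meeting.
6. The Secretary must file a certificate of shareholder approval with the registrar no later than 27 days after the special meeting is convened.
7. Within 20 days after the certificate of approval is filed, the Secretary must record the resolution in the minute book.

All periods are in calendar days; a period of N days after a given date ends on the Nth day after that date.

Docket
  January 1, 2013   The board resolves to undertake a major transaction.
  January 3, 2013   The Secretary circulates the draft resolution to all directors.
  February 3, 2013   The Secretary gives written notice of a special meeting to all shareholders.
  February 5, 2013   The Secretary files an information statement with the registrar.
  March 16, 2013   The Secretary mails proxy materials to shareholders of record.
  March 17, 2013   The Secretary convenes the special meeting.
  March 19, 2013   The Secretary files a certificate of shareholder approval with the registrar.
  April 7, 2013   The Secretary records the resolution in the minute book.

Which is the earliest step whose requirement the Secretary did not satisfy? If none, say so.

Step 1: 20 days after January 1, 2013 (when the board resolution is passed) is January 21, 2013; done January 3, 2013 — timely.
Step 2: the earliest permitted date is 30 days after January 3, 2013 (when the draft resolution is circulated), i.e. February 2, 2013; done February 3, 2013 — permitted.
Step 3: 68 days after February 3, 2013 (when notice of the special meeting is given) is April 12, 2013; February 5, 2013 is within that limit.
Step 4: the window is 6–41 days after March 7, 2013 (end of the 30-day objection period, which began when the information statement is filed on February 5, 2013), so March 13, 2013 through April 17, 2013; March 16, 2013 falls inside that range.
Step 5: 45 days after March 16, 2013 (when the proxy materials are mailed) is April 30, 2013; March 17, 2013 is within that limit.
Step 6: 27 days after March 17, 2013 (when the special meeting is convened) is April 13, 2013; done March 19, 2013 — timely.
Step 7: 20 days after March 19, 2013 (when the certificate of approval is filed) is April 8, 2013; completed April 7, 2013, before the deadline.

None — every step was satisfied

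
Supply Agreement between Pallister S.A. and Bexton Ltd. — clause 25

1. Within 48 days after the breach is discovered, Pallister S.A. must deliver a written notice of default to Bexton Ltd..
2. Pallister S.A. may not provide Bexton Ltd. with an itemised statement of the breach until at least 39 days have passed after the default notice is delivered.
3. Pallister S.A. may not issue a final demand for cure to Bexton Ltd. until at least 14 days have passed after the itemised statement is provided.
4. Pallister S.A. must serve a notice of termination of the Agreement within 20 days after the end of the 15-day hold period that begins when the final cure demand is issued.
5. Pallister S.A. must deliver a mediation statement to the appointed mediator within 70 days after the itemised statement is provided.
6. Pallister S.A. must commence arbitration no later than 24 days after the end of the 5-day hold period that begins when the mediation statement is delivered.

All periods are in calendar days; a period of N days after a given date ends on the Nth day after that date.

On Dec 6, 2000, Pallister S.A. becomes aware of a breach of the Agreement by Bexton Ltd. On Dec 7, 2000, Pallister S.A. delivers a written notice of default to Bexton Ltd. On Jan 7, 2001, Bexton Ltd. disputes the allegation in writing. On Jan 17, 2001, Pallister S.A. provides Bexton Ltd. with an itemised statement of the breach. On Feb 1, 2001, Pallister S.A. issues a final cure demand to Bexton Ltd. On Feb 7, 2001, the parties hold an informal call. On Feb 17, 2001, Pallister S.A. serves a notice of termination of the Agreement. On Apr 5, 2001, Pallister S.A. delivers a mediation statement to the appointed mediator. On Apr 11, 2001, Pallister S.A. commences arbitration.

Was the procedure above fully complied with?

Step 1: 48 days after Dec 6, 2000 (when the breach is discovered) is Jan 23, 2001; Dec 7, 2000 is within that limit.
Step 2: the earliest permitted date is 39 days after Dec 7, 2000 (when the default notice is delivered), i.e. Jan 15, 2001; Jan 17, 2001 is on or after that date.
Step 3: the earliest permitted date is 14 days after Jan 17, 2001 (when the itemised statement is provided), i.e. Jan 31, 2001; Feb 1, 2001 is on or after that date.
Step 4: 20 days after Feb 16, 2001 (end of the 15-day hold period, which began when the final cure demand is issued on Feb 1, 2001) is Mar 8, 2001; completed Feb 17, 2001, before the deadline.
Step 5: 70 days after Jan 17, 2001 (when the itemised statement is provided) is Mar 28, 2001; not done until Apr 5, 2001, 8 days after the deadline.
Later steps need not be reached.

No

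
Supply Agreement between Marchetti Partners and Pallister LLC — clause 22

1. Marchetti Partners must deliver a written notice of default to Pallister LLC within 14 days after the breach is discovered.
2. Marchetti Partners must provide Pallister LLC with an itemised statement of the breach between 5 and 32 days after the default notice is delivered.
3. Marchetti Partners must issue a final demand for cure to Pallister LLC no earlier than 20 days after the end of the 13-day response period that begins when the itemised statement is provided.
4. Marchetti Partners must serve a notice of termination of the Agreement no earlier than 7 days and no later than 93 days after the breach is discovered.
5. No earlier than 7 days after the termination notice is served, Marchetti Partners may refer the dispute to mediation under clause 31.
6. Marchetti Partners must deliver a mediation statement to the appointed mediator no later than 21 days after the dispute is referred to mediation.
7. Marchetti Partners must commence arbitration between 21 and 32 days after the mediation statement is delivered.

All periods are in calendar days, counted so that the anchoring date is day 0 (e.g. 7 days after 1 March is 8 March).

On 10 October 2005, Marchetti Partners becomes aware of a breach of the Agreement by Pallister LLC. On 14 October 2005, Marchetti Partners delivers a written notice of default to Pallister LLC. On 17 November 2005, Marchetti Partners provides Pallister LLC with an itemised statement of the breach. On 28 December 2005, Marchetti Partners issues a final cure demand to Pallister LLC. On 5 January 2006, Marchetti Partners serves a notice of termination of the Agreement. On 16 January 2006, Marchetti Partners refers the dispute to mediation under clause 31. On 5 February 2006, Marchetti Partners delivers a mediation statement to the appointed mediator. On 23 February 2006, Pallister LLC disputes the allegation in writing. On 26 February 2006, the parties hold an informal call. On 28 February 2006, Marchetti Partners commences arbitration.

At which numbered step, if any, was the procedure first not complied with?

Step 2

Step 1 — counting 14 days from 10 October 2005 (when the breach is discovered) gives a deadline of 24 October 2005; completed 14 October 2005, before the deadline.
Step 2 — 5 and 32 days from 14 October 2005 (when the default notice is delivered) are 19 October 2005 and 15 November 2005 respectively; done 17 November 2005 — 2 days after the window closed.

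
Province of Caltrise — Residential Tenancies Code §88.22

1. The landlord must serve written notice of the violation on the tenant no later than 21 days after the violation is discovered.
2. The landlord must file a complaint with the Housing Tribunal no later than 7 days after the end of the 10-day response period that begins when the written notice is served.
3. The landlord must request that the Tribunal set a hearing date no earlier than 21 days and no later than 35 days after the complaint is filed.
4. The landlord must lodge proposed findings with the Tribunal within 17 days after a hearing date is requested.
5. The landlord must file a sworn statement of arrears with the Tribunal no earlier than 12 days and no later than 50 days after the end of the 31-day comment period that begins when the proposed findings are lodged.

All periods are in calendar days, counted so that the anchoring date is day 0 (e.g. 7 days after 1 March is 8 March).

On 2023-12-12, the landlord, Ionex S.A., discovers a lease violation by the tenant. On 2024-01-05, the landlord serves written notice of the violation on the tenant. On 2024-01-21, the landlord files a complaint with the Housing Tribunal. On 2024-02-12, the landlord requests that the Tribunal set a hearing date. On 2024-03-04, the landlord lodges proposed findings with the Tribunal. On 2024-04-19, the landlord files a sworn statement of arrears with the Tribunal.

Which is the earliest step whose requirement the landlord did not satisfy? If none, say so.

Step 1

Step 1: 21 days after 2023-12-12 (when the violation is discovered) is 2024-01-02; done 2024-01-05 — 3 days late.
The procedure was therefore not followed at step 1.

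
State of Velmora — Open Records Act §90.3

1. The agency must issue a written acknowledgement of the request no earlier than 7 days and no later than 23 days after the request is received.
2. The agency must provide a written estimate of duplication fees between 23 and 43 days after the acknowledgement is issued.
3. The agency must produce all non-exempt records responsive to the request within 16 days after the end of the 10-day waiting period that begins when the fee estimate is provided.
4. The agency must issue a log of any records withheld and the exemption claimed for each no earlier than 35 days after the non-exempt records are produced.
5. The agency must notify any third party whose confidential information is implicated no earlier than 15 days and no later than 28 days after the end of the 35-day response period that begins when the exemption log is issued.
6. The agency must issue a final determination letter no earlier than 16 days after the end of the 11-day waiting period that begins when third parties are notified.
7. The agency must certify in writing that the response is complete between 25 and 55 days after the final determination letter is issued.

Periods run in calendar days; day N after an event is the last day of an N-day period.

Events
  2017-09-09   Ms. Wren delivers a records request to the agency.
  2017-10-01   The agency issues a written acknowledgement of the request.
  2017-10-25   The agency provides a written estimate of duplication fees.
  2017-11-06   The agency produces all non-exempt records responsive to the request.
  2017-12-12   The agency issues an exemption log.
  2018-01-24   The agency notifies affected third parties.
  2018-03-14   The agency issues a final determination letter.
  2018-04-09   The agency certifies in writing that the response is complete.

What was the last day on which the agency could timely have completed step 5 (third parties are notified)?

The exemption log is issued on 2017-12-12; the 35-day response period therefore ends 2018-01-16, and step 5 runs from that date. The window is 15–28 days after 2018-01-16; it closes on 2018-02-13.

2018-02-13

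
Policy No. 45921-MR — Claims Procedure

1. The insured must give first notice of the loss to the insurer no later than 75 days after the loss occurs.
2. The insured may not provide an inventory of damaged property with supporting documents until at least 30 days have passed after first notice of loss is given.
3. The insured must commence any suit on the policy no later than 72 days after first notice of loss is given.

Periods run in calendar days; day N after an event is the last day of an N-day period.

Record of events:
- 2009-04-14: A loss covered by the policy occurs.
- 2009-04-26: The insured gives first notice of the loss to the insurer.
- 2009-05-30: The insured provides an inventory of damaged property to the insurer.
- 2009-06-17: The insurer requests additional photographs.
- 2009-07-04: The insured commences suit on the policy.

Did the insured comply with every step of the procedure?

Step 1: 75 days after 2009-04-14 (when the loss occurs) is 2009-06-28; done 2009-04-26 — timely.
Step 2: the earliest permitted date is 30 days after 2009-04-26 (when first notice of loss is given), i.e. 2009-05-26; done 2009-05-30, after the minimum wait.
Step 3: 72 days after 2009-04-26 (when first notice of loss is given) is 2009-07-07; 2009-07-04 is within that limit.

Yes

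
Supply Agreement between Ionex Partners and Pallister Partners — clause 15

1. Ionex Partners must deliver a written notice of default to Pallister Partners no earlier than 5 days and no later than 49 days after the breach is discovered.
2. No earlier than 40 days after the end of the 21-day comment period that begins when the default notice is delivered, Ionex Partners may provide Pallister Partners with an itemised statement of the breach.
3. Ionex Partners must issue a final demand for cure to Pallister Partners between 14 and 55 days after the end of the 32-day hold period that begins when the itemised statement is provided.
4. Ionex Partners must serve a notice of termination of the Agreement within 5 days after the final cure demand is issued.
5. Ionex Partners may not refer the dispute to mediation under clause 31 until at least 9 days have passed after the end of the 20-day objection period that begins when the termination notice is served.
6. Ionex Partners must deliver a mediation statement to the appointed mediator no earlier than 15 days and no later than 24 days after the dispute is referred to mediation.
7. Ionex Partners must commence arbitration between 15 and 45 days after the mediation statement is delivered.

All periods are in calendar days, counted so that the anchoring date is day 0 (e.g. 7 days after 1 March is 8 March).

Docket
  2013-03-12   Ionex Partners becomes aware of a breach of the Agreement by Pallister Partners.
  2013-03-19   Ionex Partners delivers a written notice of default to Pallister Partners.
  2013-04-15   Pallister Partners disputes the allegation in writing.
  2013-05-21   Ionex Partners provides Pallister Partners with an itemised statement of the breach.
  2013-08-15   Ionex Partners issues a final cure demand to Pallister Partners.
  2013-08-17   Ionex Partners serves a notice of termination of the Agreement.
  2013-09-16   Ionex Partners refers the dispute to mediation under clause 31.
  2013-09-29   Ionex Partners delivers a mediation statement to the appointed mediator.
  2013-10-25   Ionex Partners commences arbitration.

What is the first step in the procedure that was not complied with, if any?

Step 6

Step 1: the window is 5–49 days after 2013-03-12 (when the breach is discovered), so 2013-03-17 through 2013-04-30; 2013-03-19 falls inside that range.
Step 2: the earliest permitted date is 40 days after 2013-04-09 (end of the 21-day comment period, which began when the default notice is delivered on 2013-03-19), i.e. 2013-05-19; done 2013-05-21, after the minimum wait.
Step 3: the window is 14–55 days after 2013-06-22 (end of the 32-day hold period, which began when the itemised statement is provided on 2013-05-21), so 2013-07-06 through 2013-08-16; done 2013-08-15, which is between those dates.
Step 4: 5 days after 2013-08-15 (when the final cure demand is issued) is 2013-08-20; done 2013-08-17 — timely.
Step 5: the earliest permitted date is 9 days after 2013-09-06 (end of the 20-day objection period, which began when the termination notice is served on 2013-08-17), i.e. 2013-09-15; done 2013-09-16 — permitted.
Step 6: the window is 15–24 days after 2013-09-16 (when the dispute is referred to mediation), so 2013-10-01 through 2013-10-10; 2013-09-29 is 2 days too early.
Later steps need not be reached.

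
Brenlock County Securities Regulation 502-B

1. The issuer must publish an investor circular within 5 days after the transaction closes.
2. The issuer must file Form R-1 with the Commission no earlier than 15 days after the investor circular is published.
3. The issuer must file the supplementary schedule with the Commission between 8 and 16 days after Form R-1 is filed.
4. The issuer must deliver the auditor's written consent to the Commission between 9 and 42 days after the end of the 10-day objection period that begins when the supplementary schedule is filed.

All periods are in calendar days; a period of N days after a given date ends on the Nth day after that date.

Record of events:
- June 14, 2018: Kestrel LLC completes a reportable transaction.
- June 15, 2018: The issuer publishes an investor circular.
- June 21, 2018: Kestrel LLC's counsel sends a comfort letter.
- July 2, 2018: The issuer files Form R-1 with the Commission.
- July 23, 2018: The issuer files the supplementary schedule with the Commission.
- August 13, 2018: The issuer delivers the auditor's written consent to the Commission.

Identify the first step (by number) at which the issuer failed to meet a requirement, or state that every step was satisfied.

Step 3

(1) due by June 14, 2018 + 5 days = June 19, 2018; done June 15, 2018 — timely.
(2) permitted from June 15, 2018 + 15 days = June 30, 2018 onward; July 2, 2018 is on or after that date.
(3) the permitted window runs from July 2, 2018 + 8 = July 10, 2018 to July 2, 2018 + 16 = July 18, 2018; done July 23, 2018 — 5 days after the window closed.
The analysis stops there.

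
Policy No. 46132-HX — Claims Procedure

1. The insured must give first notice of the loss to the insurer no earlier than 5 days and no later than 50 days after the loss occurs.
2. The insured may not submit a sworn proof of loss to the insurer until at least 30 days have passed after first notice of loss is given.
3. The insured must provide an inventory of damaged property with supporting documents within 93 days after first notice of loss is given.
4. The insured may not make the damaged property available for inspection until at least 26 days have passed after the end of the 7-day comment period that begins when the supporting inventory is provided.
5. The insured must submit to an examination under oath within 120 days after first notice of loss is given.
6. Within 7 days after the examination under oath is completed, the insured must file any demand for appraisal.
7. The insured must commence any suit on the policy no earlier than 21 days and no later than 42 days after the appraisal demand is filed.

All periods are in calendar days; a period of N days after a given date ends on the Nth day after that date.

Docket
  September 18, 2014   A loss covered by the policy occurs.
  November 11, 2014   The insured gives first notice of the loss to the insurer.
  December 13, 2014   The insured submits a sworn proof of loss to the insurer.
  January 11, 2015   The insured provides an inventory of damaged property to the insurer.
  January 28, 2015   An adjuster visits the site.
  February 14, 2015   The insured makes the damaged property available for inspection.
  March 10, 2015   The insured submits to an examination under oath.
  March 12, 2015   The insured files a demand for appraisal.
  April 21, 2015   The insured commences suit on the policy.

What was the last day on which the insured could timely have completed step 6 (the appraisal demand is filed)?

March 17, 2015

Step 6 runs from March 10, 2015, when the examination under oath is completed. 7 days after March 10, 2015 is March 17, 2015.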